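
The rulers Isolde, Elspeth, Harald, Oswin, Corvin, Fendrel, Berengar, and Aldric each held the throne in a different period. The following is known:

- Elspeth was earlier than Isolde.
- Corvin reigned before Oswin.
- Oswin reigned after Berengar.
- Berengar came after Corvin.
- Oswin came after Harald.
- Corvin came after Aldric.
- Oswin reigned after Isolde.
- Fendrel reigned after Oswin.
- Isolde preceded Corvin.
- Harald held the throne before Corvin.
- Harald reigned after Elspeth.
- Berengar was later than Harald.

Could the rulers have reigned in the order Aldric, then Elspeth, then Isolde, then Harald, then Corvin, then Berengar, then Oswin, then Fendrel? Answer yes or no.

Check each stated constraint against the proposed order — e.g. Aldric is ahead of Corvin; Isolde is ahead of Oswin. Every pair is in the required order; nothing is violated.

yes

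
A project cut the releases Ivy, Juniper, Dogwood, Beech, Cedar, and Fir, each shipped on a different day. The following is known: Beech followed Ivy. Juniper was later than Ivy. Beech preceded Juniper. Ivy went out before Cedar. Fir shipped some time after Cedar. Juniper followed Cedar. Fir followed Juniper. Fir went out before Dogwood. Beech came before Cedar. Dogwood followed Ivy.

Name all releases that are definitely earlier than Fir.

Directly stated before Fir: Cedar and Juniper.
Beech reaches Fir via Beech → Juniper → Fir.
Ivy reaches Fir via Ivy → Juniper → Fir.

Beech, Cedar, Ivy, Juniper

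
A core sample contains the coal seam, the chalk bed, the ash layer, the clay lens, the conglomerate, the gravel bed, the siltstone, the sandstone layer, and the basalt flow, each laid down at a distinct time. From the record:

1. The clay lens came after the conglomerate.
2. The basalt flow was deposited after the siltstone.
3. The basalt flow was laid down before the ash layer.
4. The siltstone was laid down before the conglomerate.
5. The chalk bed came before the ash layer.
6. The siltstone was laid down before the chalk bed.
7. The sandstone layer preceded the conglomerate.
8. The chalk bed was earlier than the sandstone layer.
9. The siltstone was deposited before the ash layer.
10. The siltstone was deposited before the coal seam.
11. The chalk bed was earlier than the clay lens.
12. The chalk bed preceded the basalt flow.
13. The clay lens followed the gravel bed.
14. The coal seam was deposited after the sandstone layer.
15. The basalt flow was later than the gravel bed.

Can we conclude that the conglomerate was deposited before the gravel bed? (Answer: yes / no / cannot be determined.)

No chain of stated constraints runs from the conglomerate to the gravel bed, and none runs from the gravel bed to the conglomerate either.
So the relative order of the conglomerate and the gravel bed is not fixed by the given facts.

cannot be determined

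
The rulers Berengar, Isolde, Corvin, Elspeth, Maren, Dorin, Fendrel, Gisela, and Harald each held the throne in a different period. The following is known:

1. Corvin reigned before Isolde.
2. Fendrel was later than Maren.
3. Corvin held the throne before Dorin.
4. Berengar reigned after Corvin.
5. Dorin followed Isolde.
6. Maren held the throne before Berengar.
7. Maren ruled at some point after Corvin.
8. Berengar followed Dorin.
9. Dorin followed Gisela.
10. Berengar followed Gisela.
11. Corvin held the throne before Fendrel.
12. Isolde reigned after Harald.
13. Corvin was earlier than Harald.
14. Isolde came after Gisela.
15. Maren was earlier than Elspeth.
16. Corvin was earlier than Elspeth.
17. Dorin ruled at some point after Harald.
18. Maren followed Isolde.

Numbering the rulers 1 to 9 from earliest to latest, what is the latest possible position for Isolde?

4

Isolde must come before Berengar, Dorin, Elspeth, Fendrel, and Maren — 5 rulers forced after them.
Everything else can be placed before Isolde in some valid order, so Isolde can sit as late as position 9 − 5 = 4.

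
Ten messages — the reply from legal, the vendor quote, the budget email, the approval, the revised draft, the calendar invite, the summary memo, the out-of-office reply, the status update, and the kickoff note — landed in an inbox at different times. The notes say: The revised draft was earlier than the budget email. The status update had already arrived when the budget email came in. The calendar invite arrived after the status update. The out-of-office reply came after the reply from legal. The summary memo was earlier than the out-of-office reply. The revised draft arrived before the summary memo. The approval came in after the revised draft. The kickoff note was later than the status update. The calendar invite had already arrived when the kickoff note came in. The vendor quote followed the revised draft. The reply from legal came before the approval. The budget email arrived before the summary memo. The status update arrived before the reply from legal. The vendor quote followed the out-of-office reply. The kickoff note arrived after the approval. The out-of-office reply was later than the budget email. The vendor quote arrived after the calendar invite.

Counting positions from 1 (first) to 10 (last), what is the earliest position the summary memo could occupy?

The budget email, the revised draft, and the status update must all come before the summary memo — 3 forced predecessors.
Nothing else is forced ahead of the summary memo, so its earliest slot is position 3 + 1 = 4.

4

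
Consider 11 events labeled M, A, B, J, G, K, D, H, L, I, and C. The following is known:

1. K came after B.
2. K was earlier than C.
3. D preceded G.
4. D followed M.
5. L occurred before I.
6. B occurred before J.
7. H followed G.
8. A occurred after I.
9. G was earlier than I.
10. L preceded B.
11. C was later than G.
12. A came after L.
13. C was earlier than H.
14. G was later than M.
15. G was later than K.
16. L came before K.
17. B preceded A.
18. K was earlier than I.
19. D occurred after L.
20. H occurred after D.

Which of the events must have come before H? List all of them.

B, C, D, G, K, L, M

Directly stated before H: C, D, and G.
B reaches H via B → K → C → H.
K reaches H via K → C → H.
L reaches H via L → D → H.
Likewise M reaches H by chaining the stated constraints.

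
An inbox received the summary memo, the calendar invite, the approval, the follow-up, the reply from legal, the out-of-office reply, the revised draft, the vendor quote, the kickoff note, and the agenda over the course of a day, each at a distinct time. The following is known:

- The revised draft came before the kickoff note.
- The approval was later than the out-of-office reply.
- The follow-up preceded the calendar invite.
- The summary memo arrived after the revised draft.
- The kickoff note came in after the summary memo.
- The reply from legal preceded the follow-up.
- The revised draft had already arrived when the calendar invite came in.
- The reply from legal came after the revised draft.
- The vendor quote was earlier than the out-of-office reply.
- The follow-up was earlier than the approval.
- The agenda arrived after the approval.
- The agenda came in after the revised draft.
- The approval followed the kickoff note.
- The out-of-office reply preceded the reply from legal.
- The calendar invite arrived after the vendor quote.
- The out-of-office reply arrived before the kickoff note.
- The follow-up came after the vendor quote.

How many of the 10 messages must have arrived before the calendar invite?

5

Directly stated before the calendar invite: the follow-up, the revised draft, and the vendor quote.
The out-of-office reply reaches the calendar invite via the out-of-office reply → the reply from legal → the follow-up → the calendar invite.
The reply from legal reaches the calendar invite via the reply from legal → the follow-up → the calendar invite.
No chain forces the agenda (or any of the others) ahead of the calendar invite.
That's the follow-up, the out-of-office reply, the reply from legal, the revised draft, and the vendor quote — 5 in all.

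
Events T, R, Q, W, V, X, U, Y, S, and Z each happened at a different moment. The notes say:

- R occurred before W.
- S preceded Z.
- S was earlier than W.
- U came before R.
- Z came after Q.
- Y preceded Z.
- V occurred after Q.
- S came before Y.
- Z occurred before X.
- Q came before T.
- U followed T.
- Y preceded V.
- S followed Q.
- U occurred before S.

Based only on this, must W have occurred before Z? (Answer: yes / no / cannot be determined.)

No chain of stated constraints runs from W to Z, and none runs from Z to W either.
So the relative order of W and Z is not fixed by the given facts.

cannot be determined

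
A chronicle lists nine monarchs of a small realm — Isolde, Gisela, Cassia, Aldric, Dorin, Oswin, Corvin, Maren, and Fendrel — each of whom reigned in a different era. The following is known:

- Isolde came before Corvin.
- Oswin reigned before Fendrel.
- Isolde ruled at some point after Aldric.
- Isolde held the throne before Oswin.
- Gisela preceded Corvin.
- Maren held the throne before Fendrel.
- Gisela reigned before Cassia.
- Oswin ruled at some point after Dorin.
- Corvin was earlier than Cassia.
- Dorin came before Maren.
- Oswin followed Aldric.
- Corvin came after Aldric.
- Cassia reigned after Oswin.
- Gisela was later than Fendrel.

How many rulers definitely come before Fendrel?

Directly stated before Fendrel: Maren and Oswin.
Aldric reaches Fendrel via Aldric → Oswin → Fendrel.
Dorin reaches Fendrel via Dorin → Maren → Fendrel.
Isolde reaches Fendrel via Isolde → Oswin → Fendrel.
That's Aldric, Dorin, Isolde, Maren, and Oswin — 5 in all.

5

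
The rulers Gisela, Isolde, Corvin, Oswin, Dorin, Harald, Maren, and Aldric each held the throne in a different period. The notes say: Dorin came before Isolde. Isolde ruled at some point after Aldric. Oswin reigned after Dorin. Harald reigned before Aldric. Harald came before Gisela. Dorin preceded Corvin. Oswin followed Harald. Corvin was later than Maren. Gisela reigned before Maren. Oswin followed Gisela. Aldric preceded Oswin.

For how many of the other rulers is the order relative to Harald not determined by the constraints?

1

Forced after Harald: Aldric, Corvin, Gisela, Isolde, Maren, and Oswin.
That leaves Dorin with no forced order relative to Harald — 1.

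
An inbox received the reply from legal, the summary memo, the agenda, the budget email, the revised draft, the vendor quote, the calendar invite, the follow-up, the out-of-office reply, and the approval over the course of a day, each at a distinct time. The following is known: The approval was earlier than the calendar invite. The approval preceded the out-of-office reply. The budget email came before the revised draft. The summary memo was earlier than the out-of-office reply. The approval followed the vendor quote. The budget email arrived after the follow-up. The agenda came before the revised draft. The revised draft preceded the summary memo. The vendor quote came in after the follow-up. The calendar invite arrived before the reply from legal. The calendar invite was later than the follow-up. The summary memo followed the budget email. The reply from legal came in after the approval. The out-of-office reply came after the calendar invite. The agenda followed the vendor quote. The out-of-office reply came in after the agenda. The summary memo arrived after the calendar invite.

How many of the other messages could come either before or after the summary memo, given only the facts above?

Forced before the summary memo: the agenda, the approval, the budget email, the calendar invite, the follow-up, the revised draft, and the vendor quote; forced after the summary memo: the out-of-office reply.
That leaves the reply from legal with no forced order relative to the summary memo — 1.

1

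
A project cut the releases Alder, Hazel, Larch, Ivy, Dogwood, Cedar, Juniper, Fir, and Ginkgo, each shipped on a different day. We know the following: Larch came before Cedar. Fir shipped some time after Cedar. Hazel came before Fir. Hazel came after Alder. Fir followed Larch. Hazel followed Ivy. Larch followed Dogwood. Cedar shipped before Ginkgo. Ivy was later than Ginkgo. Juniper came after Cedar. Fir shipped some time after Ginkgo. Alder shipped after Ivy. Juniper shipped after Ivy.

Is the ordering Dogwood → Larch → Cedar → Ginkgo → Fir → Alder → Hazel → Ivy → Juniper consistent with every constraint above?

no

The constraints require Ivy before Hazel, but in the proposed sequence Hazel appears ahead of Ivy. That one violation is enough.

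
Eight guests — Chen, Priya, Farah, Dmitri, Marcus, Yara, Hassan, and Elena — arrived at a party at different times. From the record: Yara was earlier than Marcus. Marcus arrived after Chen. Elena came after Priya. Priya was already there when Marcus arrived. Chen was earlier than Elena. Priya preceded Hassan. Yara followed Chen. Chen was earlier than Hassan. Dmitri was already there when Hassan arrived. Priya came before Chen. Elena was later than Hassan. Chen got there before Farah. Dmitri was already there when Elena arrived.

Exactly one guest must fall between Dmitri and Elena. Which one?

Tracing the constraints gives Dmitri → Hassan → Elena, so Hassan sits after Dmitri and before Elena.
No other guest is forced both after Dmitri and before Elena.

Hassan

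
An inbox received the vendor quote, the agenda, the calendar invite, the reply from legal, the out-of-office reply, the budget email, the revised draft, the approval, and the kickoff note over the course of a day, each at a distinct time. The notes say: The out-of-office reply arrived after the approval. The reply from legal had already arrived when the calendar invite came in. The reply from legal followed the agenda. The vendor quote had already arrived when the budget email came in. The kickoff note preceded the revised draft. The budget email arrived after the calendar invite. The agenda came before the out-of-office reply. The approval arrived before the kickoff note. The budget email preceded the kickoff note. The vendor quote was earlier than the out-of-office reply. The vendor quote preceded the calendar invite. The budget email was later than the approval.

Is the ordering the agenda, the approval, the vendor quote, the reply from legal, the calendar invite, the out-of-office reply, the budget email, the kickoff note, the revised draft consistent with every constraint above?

yes

Check each stated constraint against the proposed order — e.g. the agenda is ahead of the out-of-office reply; the approval is ahead of the kickoff note. Every pair is in the required order; nothing is violated.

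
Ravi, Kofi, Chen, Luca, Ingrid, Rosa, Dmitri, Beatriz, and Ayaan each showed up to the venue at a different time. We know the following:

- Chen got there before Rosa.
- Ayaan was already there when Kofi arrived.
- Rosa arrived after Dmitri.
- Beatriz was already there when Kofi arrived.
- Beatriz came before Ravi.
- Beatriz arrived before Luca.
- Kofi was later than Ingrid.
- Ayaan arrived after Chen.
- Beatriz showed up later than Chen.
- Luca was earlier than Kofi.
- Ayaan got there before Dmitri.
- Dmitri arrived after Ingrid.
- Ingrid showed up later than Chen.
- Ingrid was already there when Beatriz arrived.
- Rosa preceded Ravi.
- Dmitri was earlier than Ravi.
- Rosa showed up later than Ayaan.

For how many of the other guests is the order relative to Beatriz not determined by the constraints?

3

Forced before Beatriz: Chen and Ingrid; forced after Beatriz: Kofi, Luca, and Ravi.
That leaves Ayaan, Dmitri, and Rosa with no forced order relative to Beatriz — 3.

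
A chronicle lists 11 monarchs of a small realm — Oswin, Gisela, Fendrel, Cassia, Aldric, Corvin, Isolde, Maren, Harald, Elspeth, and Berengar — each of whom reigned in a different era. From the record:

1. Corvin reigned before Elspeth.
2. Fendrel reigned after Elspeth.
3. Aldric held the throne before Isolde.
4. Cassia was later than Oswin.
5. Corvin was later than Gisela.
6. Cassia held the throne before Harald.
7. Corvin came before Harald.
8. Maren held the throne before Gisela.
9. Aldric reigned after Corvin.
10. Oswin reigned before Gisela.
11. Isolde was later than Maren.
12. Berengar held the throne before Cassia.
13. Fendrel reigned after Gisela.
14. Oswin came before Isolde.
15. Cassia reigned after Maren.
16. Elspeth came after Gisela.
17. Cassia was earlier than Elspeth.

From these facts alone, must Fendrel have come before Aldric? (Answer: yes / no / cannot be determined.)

cannot be determined

No chain of stated constraints runs from Fendrel to Aldric, and none runs from Aldric to Fendrel either.
So the relative order of Fendrel and Aldric is not fixed by the given facts.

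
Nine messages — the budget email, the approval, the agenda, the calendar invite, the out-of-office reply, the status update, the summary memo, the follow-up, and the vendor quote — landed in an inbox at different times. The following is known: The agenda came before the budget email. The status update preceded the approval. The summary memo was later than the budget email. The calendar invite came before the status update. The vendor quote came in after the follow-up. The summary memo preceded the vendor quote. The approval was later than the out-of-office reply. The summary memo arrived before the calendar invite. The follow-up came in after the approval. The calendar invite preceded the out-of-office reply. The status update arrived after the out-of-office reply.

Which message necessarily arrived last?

the vendor quote

Every other message has a chain of constraints placing it before the vendor quote, so the vendor quote is last.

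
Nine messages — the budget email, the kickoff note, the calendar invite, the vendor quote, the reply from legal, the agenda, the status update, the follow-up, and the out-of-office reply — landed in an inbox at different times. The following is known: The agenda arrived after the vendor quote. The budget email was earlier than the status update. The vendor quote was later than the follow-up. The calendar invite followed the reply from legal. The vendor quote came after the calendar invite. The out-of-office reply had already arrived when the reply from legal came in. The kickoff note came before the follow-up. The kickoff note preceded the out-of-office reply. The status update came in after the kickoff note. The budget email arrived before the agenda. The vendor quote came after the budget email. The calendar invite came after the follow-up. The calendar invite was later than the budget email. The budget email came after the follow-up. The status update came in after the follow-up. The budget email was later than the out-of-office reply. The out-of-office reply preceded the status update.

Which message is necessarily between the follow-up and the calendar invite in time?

Tracing the constraints gives the follow-up → the budget email → the calendar invite, so the budget email sits after the follow-up and before the calendar invite.
No other message is forced both after the follow-up and before the calendar invite.

the budget email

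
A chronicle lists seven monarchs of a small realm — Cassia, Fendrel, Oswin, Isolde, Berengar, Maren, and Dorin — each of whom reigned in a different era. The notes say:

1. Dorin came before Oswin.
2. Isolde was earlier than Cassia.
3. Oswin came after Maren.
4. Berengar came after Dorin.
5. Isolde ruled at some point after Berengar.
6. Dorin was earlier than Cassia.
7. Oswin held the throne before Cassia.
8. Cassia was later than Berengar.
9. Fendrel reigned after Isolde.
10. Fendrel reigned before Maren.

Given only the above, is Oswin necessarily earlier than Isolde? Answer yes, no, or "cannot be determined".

Tracing the constraints gives Isolde → Fendrel → Maren → Oswin, so Isolde must come before Oswin.
That means Oswin cannot be before Isolde.

no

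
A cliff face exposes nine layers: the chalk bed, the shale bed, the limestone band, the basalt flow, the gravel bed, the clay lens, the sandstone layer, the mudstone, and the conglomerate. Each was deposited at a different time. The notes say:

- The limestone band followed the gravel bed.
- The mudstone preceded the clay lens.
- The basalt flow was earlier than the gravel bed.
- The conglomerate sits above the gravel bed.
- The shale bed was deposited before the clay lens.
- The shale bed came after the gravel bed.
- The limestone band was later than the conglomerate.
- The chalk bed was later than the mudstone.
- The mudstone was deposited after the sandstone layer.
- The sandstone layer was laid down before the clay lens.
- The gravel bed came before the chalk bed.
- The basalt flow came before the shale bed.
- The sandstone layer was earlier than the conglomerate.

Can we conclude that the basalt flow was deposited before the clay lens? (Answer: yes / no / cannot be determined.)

Chain the constraints: the basalt flow → the shale bed → the clay lens. Each link is directly stated, so the basalt flow comes before the clay lens.

yes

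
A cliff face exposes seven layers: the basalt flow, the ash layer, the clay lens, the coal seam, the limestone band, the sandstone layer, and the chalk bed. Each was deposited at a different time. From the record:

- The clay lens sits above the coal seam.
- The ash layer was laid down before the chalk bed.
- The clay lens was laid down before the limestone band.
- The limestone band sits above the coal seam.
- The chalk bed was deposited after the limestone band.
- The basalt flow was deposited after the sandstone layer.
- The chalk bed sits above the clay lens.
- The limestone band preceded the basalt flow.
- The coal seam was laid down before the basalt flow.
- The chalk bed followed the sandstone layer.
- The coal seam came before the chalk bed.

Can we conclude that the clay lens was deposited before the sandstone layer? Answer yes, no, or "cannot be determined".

No chain of stated constraints runs from the clay lens to the sandstone layer, and none runs from the sandstone layer to the clay lens either.
So the relative order of the clay lens and the sandstone layer is not fixed by the given facts.

cannot be determined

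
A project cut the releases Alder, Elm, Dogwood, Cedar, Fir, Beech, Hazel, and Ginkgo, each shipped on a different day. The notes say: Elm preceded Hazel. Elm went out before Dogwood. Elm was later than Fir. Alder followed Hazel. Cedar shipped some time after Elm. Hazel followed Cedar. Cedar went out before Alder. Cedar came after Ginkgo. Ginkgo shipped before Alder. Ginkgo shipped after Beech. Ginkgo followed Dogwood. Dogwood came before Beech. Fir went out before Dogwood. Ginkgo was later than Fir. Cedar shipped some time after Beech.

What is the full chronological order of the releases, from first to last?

Fir, Elm, Dogwood, Beech, Ginkgo, Cedar, Hazel, Alder

The constraints fix every adjacent pair, so only one ordering works:
Fir → Elm → Dogwood → Beech → Ginkgo → Cedar → Hazel → Alder.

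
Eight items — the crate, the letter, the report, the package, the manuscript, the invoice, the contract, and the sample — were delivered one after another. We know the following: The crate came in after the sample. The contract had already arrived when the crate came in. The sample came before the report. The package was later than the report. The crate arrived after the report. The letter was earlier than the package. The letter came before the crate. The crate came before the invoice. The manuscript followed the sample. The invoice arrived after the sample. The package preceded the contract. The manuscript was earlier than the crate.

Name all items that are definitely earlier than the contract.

Directly stated before the contract: the package.
The letter reaches the contract via the letter → the package → the contract.
The report reaches the contract via the report → the package → the contract.
The sample reaches the contract via the sample → the report → the package → the contract.

the letter, the package, the report, the sample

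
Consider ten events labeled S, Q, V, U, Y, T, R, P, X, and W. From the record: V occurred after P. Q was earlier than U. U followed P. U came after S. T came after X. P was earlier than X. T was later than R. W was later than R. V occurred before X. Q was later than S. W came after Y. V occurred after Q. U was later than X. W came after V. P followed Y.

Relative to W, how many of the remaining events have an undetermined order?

Forced before W: P, Q, R, S, V, and Y.
That leaves T, U, and X with no forced order relative to W — 3.

3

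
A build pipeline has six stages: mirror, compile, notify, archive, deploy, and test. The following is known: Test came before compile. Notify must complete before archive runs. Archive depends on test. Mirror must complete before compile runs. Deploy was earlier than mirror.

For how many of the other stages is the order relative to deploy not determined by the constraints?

3

Forced after deploy: compile and mirror.
That leaves archive, notify, and test with no forced order relative to deploy — 3.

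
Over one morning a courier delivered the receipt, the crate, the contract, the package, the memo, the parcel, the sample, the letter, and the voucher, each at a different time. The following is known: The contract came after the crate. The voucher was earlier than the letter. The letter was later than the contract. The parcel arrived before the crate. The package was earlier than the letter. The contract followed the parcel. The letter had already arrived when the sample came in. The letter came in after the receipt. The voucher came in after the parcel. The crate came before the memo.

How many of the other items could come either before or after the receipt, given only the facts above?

6

Forced after the receipt: the letter and the sample.
That leaves the contract, the crate, the memo, the package, the parcel, and the voucher with no forced order relative to the receipt — 6.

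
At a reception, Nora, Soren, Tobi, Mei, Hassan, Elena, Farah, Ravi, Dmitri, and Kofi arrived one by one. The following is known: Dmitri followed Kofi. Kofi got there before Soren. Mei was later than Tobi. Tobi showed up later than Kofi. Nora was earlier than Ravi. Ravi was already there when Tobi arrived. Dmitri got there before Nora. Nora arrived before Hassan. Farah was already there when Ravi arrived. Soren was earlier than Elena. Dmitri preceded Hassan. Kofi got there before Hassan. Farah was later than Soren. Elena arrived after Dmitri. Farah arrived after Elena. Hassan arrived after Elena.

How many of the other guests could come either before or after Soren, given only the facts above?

Forced before Soren: Kofi; forced after Soren: Elena, Farah, Hassan, Mei, Ravi, and Tobi.
That leaves Dmitri and Nora with no forced order relative to Soren — 2.

2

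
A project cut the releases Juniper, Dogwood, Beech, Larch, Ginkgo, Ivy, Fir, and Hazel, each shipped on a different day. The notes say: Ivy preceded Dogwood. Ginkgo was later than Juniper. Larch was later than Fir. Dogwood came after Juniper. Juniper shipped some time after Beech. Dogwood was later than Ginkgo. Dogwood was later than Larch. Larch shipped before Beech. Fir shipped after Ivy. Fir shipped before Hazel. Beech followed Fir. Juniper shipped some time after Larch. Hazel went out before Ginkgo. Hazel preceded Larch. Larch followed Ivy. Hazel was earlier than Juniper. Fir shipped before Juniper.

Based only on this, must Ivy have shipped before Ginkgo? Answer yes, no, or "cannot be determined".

Chain the constraints: Ivy → Fir → Hazel → Ginkgo. Each link is directly stated, so Ivy comes before Ginkgo.

yes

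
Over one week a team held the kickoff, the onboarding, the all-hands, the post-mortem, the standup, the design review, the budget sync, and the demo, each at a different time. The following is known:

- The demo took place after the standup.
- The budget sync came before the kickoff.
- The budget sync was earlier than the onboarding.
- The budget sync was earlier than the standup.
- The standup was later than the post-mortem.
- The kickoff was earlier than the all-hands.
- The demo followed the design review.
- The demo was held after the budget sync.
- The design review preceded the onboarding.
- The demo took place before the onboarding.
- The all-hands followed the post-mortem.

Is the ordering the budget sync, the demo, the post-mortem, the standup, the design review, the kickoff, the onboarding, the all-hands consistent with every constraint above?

no

The constraints require the design review before the demo, but in the proposed sequence the demo appears ahead of the design review. That one violation is enough.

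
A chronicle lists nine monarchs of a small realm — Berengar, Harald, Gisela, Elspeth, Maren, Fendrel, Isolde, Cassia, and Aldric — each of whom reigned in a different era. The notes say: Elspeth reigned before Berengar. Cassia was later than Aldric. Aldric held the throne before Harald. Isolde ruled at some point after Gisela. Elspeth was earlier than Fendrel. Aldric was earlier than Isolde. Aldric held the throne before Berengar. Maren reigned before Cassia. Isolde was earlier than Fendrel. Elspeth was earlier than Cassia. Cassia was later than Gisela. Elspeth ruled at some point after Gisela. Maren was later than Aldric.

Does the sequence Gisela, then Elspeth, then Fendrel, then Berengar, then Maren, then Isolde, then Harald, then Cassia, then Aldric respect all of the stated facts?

The constraints require Aldric before Berengar, but in the proposed sequence Berengar appears ahead of Aldric. That one violation is enough.

no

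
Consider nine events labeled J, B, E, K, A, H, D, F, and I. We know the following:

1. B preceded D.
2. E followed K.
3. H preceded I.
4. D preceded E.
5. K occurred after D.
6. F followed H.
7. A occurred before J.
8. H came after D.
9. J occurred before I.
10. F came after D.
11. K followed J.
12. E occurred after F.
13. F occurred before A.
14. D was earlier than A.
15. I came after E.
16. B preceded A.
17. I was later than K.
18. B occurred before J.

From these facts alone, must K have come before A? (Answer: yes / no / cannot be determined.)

no

Tracing the constraints gives A → J → K, so A must come before K.
That means K cannot be before A.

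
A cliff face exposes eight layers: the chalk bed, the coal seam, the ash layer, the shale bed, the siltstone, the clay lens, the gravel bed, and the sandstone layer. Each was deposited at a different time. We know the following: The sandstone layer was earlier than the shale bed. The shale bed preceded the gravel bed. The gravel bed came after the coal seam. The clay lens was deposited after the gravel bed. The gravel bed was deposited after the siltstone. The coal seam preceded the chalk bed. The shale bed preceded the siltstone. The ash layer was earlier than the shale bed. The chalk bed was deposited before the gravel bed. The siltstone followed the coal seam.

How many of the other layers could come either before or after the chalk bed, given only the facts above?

4

Forced before the chalk bed: the coal seam; forced after the chalk bed: the clay lens and the gravel bed.
That leaves the ash layer, the sandstone layer, the shale bed, and the siltstone with no forced order relative to the chalk bed — 4.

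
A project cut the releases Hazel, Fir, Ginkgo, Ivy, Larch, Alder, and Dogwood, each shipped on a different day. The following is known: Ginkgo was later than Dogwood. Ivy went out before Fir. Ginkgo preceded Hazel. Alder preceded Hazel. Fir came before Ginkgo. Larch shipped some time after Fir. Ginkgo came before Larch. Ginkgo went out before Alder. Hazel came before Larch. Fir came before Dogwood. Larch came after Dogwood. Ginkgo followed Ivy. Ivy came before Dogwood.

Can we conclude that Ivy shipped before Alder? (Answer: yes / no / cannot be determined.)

yes

Chain the constraints: Ivy → Ginkgo → Alder. Each link is directly stated, so Ivy comes before Alder.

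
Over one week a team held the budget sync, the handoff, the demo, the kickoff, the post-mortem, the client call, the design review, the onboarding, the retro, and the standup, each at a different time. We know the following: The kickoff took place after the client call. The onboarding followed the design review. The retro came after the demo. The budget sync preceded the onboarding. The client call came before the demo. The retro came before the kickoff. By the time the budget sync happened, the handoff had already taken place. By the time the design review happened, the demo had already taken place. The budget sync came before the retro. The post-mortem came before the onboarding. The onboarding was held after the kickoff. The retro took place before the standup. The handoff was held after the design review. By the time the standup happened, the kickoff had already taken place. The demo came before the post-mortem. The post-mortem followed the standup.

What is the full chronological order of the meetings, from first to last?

The constraints fix every adjacent pair, so only one ordering works:
the client call → the demo → the design review → the handoff → the budget sync → the retro → the kickoff → the standup → the post-mortem → the onboarding.

the client call, the demo, the design review, the handoff, the budget sync, the retro, the kickoff, the standup, the post-mortem, the onboarding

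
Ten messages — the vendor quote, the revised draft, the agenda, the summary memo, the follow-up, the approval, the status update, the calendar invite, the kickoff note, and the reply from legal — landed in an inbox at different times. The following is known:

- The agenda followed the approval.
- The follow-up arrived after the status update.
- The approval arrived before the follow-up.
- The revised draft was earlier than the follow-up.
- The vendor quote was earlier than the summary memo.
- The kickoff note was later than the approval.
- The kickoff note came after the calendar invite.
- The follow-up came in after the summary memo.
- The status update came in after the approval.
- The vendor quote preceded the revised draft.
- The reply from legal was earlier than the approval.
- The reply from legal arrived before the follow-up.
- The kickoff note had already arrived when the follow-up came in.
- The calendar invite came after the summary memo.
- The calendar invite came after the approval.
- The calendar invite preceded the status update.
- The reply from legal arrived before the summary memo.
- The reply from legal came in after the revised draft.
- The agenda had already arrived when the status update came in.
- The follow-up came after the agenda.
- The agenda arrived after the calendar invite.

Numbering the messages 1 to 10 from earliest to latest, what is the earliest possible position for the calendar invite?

The approval, the reply from legal, the revised draft, the summary memo, and the vendor quote must all come before the calendar invite — 5 forced predecessors.
Nothing else is forced ahead of the calendar invite, so its earliest slot is position 5 + 1 = 6.

6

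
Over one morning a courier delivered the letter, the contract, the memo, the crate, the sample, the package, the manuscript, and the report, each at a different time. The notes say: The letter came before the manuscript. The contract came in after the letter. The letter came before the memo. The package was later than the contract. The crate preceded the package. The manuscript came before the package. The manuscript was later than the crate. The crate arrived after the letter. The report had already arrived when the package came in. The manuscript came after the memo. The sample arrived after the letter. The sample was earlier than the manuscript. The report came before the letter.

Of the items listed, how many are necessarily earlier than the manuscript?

Directly stated before the manuscript: the crate, the letter, the memo, and the sample.
The report reaches the manuscript via the report → the letter → the manuscript.
No chain forces the package (or any of the others) ahead of the manuscript.
That's the crate, the letter, the memo, the report, and the sample — 5 in all.

5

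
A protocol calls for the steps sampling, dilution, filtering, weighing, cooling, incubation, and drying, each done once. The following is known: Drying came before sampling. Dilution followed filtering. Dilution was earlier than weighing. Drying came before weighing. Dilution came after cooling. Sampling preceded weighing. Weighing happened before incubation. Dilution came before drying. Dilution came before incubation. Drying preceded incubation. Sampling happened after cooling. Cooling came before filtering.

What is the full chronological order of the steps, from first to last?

cooling, filtering, dilution, drying, sampling, weighing, incubation

The constraints fix every adjacent pair, so only one ordering works:
cooling → filtering → dilution → drying → sampling → weighing → incubation.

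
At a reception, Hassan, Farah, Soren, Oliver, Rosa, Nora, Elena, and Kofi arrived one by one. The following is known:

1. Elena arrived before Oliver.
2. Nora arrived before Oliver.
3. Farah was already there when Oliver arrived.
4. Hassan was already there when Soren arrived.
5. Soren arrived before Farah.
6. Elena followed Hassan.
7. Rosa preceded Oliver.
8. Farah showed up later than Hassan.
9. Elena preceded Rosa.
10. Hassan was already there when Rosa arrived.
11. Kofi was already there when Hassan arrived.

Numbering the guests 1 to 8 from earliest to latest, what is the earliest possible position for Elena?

Hassan and Kofi must both come before Elena — 2 forced predecessors.
Nothing else is forced ahead of Elena, so their earliest slot is position 2 + 1 = 3.

3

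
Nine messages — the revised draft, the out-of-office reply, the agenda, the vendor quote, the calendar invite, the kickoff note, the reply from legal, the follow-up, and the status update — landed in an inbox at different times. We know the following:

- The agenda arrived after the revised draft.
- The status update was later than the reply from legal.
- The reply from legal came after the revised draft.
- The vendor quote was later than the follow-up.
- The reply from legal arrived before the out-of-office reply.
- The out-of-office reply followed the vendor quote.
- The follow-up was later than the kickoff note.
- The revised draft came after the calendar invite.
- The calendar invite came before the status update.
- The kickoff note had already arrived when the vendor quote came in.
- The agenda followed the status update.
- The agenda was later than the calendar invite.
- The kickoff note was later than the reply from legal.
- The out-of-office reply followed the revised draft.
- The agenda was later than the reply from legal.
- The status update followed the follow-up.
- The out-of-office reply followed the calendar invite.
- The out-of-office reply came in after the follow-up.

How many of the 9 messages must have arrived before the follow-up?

Directly stated before the follow-up: the kickoff note.
The calendar invite reaches the follow-up via the calendar invite → the revised draft → the reply from legal → the kickoff note → the follow-up.
The reply from legal reaches the follow-up via the reply from legal → the kickoff note → the follow-up.
The revised draft reaches the follow-up via the revised draft → the reply from legal → the kickoff note → the follow-up.
No chain forces the out-of-office reply (or any of the others) ahead of the follow-up.
That's the calendar invite, the kickoff note, the reply from legal, and the revised draft — 4 in all.

4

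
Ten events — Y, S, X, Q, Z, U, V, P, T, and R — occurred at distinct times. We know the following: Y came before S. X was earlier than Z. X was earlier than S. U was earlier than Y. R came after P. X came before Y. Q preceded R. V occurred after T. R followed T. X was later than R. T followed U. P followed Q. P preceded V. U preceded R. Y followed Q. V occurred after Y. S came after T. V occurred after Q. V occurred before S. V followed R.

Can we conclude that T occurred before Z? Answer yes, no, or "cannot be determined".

Chain the constraints: T → R → X → Z. Each link is directly stated, so T comes before Z.

yes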